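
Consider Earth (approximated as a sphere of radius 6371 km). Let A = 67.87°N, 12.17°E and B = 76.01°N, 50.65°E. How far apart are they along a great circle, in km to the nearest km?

1561 km

Let φ₁ = 1.1846 rad, φ₂ = 1.3266 rad, and Δλ = 0.6716 rad.
cos c = sin φ₁ sin φ₂ + cos φ₁ cos φ₂ cos Δλ = (0.9263)(0.9703) + (0.3767)(0.2418)(0.7828) = 0.97015,
so c = arccos(0.97015) = 0.24496 rad.
Distance = R·c = 6371 × 0.2450 ≈ 1561 km.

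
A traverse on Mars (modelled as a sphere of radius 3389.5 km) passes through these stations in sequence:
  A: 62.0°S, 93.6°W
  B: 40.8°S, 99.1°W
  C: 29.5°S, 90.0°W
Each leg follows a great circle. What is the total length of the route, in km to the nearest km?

2069 km

Leg A→B: central angle 0.3745 rad, distance 1269.4 km.
Leg B→C: central angle 0.2358 rad, distance 799.3 km.
Total: 1269.4 + 799.3 ≈ 2069 km.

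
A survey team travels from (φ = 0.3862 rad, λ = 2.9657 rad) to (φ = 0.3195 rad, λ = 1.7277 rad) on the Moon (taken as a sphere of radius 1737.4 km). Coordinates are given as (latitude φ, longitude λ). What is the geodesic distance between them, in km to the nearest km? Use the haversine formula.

With latitudes φ₁ = 22.128°, φ₂ = 18.306° and longitude difference Δλ = -70.932°:
Haversine: a = sin²(Δφ/2) + cos φ₁ cos φ₂ sin²(Δλ/2) = 0.0011 + (0.9263)(0.9494)(0.3367) = 0.29719.
Central angle c = 2·arcsin(√a) = 1.15314 rad.
Distance = R·c = 1737.4 × 1.1531 ≈ 2003 km.

2003 km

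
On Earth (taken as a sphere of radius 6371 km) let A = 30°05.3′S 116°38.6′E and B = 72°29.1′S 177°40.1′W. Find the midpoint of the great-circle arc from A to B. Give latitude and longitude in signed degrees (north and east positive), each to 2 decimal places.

-54.80°, 132.14°

Central angle δ = 0.9455 rad. Interpolating on the sphere with fraction f = 0.5:
P = [sin((1−f)δ)·A + sin(fδ)·B] / sin δ = 0.5616·A + 0.5616·B in Cartesian coordinates,
giving P = (-0.3868, 0.4275, -0.8171), i.e. latitude -54.80°, longitude 132.14°.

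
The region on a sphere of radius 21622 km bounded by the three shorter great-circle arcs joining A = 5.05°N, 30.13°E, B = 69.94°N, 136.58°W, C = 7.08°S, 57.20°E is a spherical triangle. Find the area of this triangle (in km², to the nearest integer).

321462385 km²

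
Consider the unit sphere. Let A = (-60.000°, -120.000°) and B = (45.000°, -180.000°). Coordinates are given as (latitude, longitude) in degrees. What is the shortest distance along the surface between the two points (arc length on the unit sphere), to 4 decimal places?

2.0215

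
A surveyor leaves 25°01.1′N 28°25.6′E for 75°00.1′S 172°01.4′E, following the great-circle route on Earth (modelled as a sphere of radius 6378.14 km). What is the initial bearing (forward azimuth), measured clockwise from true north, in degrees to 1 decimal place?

Δλ = 143.597° = 2.5062 rad.
y = sin Δλ · cos φ₂ = (0.5935)(0.2588) = 0.1536
x = cos φ₁ sin φ₂ − sin φ₁ cos φ₂ cos Δλ = (0.9062)(-0.9659) − (0.4229)(0.2588)(-0.8049) = -0.7872
θ = atan2(y, x) = 168.96°, so the bearing is 169.0°.

169.0°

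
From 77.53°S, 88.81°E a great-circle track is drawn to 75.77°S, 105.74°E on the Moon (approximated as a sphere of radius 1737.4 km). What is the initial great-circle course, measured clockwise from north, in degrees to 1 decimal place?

74.2°

With φ₁ = -1.3532, φ₂ = -1.3224, Δλ = 0.2955 rad, the forward-azimuth formula gives
θ = atan2( sin Δλ cos φ₂ , cos φ₁ sin φ₂ − sin φ₁ cos φ₂ cos Δλ ) = atan2(0.0716, 0.0203) = 74.16°.
So the initial bearing is 74.2°.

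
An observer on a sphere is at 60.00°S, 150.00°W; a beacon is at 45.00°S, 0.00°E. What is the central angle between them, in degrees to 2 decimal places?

In radians: φ₁ = -1.0472, φ₂ = -0.7854, Δλ = 150.000° = 2.6180 rad.
cos c = sin φ₁ sin φ₂ + cos φ₁ cos φ₂ cos Δλ = (-0.8660)(-0.7071) + (0.5000)(0.7071)(-0.8660) = 0.30619,
so c = arccos(0.30619) = 1.25961 rad.
So the angular separation is 72.17°.

72.17°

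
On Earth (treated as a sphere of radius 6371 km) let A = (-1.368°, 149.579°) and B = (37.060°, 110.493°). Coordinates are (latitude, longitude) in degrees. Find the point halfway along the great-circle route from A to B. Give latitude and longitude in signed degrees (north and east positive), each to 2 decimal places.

The central angle between A and B is δ = 0.9212 rad.
With f = 0.5, the slerp weights are sin((1−f)δ)/sin δ = 0.5582 and sin(fδ)/sin δ = 0.5582.
Weighted sum of the unit vectors: (0.5582)·(-0.8621,0.5062,-0.0239) + (0.5582)·(-0.2794,0.7475,0.6027) = (-0.6371, 0.6998, 0.3231).
Converting back: φ = atan2(z, √(x²+y²)) = 18.85°, λ = atan2(y, x) = 132.32°.

18.85°, 132.32°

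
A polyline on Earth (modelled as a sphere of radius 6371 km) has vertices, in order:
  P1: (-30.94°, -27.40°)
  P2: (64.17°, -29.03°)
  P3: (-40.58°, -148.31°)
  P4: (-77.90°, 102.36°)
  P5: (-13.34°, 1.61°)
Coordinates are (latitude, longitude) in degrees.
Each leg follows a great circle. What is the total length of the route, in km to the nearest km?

40807 km

Leg P1→P2: central angle 1.6601 rad, distance 10576.7 km.
Leg P2→P3: central angle 2.4149 rad, distance 15385.2 km.
Leg P3→P4: central angle 0.9479 rad, distance 6039.3 km.
Leg P4→P5: central angle 1.3821 rad, distance 8805.5 km.
Total: 10576.7 + 15385.2 + 6039.3 + 8805.5 ≈ 40807 km.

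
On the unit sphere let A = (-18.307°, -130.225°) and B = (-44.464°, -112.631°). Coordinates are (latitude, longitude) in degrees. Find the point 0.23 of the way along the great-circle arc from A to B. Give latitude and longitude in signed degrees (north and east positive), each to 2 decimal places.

-24.51°, -126.96°

The central angle between A and B is δ = 0.5239 rad.
With f = 0.23, the slerp weights are sin((1−f)δ)/sin δ = 0.7847 and sin(fδ)/sin δ = 0.2403.
Weighted sum of the unit vectors: (0.7847)·(-0.6131,-0.7249,-0.3141) + (0.2403)·(-0.2746,-0.6587,-0.7005) = (-0.5471, -0.7271, -0.4148).
Converting back: φ = atan2(z, √(x²+y²)) = -24.51°, λ = atan2(y, x) = -126.96°.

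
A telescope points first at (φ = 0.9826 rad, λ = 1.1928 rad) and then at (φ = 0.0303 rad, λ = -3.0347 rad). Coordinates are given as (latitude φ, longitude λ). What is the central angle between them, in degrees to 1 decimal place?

103.5°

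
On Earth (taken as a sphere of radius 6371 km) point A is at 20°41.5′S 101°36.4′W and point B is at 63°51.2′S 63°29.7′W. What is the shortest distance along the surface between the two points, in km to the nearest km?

Let φ₁ = -0.3611 rad, φ₂ = -1.1145 rad, and Δλ = 0.6652 rad.
Haversine: a = sin²(Δφ/2) + cos φ₁ cos φ₂ sin²(Δλ/2) = 0.1353 + (0.9355)(0.4407)(0.1066) = 0.17923.
Central angle c = 2·arcsin(√a) = 0.87429 rad.
Distance = R·c = 6371 × 0.8743 ≈ 5570 km.

5570 km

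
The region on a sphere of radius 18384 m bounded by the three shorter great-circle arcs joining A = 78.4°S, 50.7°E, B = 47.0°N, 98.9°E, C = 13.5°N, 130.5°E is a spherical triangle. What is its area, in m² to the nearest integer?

312815144 m²

Side lengths (central angles): a = 0.7443, b = 1.7661, c = 2.2459 rad; semiperimeter s = 2.3782.
By l'Huilier's theorem, tan(E/4) = √[tan(s/2) tan((s−a)/2) tan((s−b)/2) tan((s−c)/2)], giving spherical excess E = 0.9256 rad.
Area = E·R² = 0.9256 × (18384)² ≈ 312815144 m².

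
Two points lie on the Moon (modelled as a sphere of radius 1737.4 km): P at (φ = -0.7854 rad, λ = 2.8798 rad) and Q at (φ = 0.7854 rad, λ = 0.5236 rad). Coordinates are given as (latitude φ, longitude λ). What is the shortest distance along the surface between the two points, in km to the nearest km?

4506 km

Let φ₁ = -0.7854 rad, φ₂ = 0.7854 rad, and Δλ = -2.3562 rad.
cos c = sin φ₁ sin φ₂ + cos φ₁ cos φ₂ cos Δλ = (-0.7071)(0.7071) + (0.7071)(0.7071)(-0.7071) = -0.85356,
so c = arccos(-0.85356) = 2.59357 rad.
Distance = R·c = 1737.4 × 2.5936 ≈ 4506 km.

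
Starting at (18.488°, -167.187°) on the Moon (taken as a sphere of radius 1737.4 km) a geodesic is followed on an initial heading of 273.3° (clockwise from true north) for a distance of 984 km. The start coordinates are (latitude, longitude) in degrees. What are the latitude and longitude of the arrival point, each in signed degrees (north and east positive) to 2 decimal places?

17.27°, 158.69°

Angular distance δ = d/R = 984/1737.4 = 0.56636 rad; initial bearing θ = 4.7700 rad.
sin φ₂ = sin φ₁ cos δ + cos φ₁ sin δ cos θ = (0.3171)(0.8439) + (0.9484)(0.5366)(0.0576) = 0.2969, so φ₂ = 17.27°.
Δλ = atan2(sin θ sin δ cos φ₁, cos δ − sin φ₁ sin φ₂) = atan2(-0.5080, 0.7497) = -34.123°.
λ₂ = -167.187° − 34.123° = -201.31° → 158.69° after wrapping to (−180°, 180°].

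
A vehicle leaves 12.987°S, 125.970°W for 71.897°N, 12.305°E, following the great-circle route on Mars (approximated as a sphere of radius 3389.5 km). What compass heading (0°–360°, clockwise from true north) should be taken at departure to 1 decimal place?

13.3°

Δλ = 138.275° = 2.4134 rad.
y = sin Δλ · cos φ₂ = (0.6656)(0.3107) = 0.2068
x = cos φ₁ sin φ₂ − sin φ₁ cos φ₂ cos Δλ = (0.9744)(0.9505) − (-0.2247)(0.3107)(-0.7463) = 0.8741
θ = atan2(y, x) = 13.31°, so the bearing is 13.3°.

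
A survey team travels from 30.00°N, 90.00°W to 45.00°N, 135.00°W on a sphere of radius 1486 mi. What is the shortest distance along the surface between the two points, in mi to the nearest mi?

989 mi

In radians: φ₁ = 0.5236, φ₂ = 0.7854, Δλ = -45.000° = -0.7854 rad.
cos c = sin φ₁ sin φ₂ + cos φ₁ cos φ₂ cos Δλ = (0.5000)(0.7071) + (0.8660)(0.7071)(0.7071) = 0.78657,
so c = arccos(0.78657) = 0.66557 rad.
Distance = R·c = 1486 × 0.6656 ≈ 989 mi.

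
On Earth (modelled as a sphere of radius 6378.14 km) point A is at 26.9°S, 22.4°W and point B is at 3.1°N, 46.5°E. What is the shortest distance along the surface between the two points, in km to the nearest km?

In radians: φ₁ = -0.4695, φ₂ = 0.0541, Δλ = 68.900° = 1.2025 rad.
cos c = sin φ₁ sin φ₂ + cos φ₁ cos φ₂ cos Δλ = (-0.4524)(0.0541) + (0.8918)(0.9985)(0.3600) = 0.29611,
so c = arccos(0.29611) = 1.27018 rad.
Distance = R·c = 6378.14 × 1.2702 ≈ 8101 km.

8101 km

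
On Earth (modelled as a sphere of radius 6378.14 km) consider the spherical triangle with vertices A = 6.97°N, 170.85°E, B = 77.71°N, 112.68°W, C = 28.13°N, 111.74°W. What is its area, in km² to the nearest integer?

Side lengths (central angles): a = 0.8654, b = 1.3202, c = 1.4020 rad; semiperimeter s = 1.7938.
By l'Huilier's theorem, tan(E/4) = √[tan(s/2) tan((s−a)/2) tan((s−b)/2) tan((s−c)/2)], giving spherical excess E = 0.6862 rad.
Area = E·R² = 0.6862 × (6378.14)² ≈ 27917015 km².

27917015 km²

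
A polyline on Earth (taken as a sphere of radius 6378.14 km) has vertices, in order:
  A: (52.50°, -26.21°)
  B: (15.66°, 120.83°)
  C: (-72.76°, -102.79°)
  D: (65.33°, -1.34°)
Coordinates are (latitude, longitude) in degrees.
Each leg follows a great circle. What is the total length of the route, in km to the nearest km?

41965 km

Leg A→B: central angle 1.8522 rad, distance 11813.4 km.
Leg B→C: central angle 2.0537 rad, distance 13099.1 km.
Leg C→D: central angle 2.6736 rad, distance 17052.3 km.
Total: 11813.4 + 13099.1 + 17052.3 ≈ 41965 km.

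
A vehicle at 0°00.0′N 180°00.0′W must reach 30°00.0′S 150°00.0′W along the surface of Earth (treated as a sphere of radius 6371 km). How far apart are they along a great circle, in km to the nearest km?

In radians: φ₁ = 0.0000, φ₂ = -0.5236, Δλ = 30.000° = 0.5236 rad.
cos c = sin φ₁ sin φ₂ + cos φ₁ cos φ₂ cos Δλ = (0.0000)(-0.5000) + (1.0000)(0.8660)(0.8660) = 0.75000,
so c = arccos(0.75000) = 0.72273 rad.
Distance = R·c = 6371 × 0.7227 ≈ 4605 km.

4605 km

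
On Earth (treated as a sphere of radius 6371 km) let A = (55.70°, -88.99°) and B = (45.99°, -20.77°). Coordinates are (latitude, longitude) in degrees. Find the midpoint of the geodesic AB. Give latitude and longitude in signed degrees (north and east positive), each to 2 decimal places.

Central angle δ = 0.7386 rad. Interpolating on the sphere with fraction f = 0.5:
P = [sin((1−f)δ)·A + sin(fδ)·B] / sin δ = 0.5361·A + 0.5361·B in Cartesian coordinates,
giving P = (0.3536, -0.4342, 0.8285), i.e. latitude 55.95°, longitude -50.84°.

55.95°, -50.84°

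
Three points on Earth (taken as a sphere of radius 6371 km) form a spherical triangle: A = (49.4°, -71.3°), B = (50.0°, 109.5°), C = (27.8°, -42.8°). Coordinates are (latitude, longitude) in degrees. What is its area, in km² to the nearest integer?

17613853 km²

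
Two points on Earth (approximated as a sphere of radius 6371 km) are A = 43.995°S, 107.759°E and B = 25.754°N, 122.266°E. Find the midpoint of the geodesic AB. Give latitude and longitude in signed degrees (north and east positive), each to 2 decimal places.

The central angle between A and B is δ = 1.2393 rad.
With f = 0.5, the slerp weights are sin((1−f)δ)/sin δ = 0.6142 and sin(fδ)/sin δ = 0.6142.
Weighted sum of the unit vectors: (0.6142)·(-0.2194,0.6851,-0.6946) + (0.6142)·(-0.4808,0.7616,0.4345) = (-0.4301, 0.8885, -0.1597).
Converting back: φ = atan2(z, √(x²+y²)) = -9.19°, λ = atan2(y, x) = 115.83°.

-9.19°, 115.83°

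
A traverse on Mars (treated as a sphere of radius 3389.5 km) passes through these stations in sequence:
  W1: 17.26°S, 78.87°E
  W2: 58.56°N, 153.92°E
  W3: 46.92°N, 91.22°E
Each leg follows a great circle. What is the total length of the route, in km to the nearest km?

Leg W1→W2: central angle 1.6958 rad, distance 5747.8 km.
Leg W2→W3: central angle 0.6656 rad, distance 2255.9 km.
Total: 5747.8 + 2255.9 ≈ 8004 km.

8004 km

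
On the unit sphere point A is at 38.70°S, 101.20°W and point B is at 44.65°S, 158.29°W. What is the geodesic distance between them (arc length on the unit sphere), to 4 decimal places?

0.7361

In radians: φ₁ = -0.6754, φ₂ = -0.7793, Δλ = -57.090° = -0.9964 rad.
Haversine: a = sin²(Δφ/2) + cos φ₁ cos φ₂ sin²(Δλ/2) = 0.0027 + (0.7804)(0.7114)(0.2283) = 0.12947.
Central angle c = 2·arcsin(√a) = 0.73615 rad.
On the unit sphere the arc length equals the central angle: 0.7361.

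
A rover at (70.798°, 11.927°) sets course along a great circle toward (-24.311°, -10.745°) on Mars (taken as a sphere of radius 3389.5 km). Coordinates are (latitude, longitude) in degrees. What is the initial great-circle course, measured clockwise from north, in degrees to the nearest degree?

Δλ = -22.672° = -0.3957 rad.
y = sin Δλ · cos φ₂ = (-0.3855)(0.9113) = -0.3513
x = cos φ₁ sin φ₂ − sin φ₁ cos φ₂ cos Δλ = (0.3289)(-0.4117) − (0.9444)(0.9113)(0.9227) = -0.9295
θ = atan2(y, x) = -159.30°; adding 360° gives 201°.

201°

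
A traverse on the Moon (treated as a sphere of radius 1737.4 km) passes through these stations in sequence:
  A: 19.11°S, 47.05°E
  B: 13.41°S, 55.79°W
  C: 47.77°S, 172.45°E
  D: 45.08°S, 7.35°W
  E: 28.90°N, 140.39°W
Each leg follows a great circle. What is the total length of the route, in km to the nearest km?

13028 km

Leg A→B: central angle 1.6995 rad, distance 2952.7 km.
Leg B→C: central angle 1.8377 rad, distance 3192.7 km.
Leg C→D: central angle 1.5211 rad, distance 2642.7 km.
Leg D→E: central angle 2.4405 rad, distance 4240.1 km.
Total: 2952.7 + 3192.7 + 2642.7 + 4240.1 ≈ 13028 km.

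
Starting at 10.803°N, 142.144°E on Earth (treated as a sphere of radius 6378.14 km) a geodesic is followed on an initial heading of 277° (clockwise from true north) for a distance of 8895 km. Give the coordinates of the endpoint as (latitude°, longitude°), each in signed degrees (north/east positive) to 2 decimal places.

8.67°, 60.85°

Angular distance δ = d/R = 8895/6378.14 = 1.39461 rad; initial bearing θ = 4.8346 rad.
sin φ₂ = sin φ₁ cos δ + cos φ₁ sin δ cos θ = (0.1874)(0.1753) + (0.9823)(0.9845)(0.1219) = 0.1507, so φ₂ = 8.67°.
Δλ = atan2(sin θ sin δ cos φ₁, cos δ − sin φ₁ sin φ₂) = atan2(-0.9599, 0.1470) = -81.291°.
λ₂ = 142.144° − 81.291° = 60.85°.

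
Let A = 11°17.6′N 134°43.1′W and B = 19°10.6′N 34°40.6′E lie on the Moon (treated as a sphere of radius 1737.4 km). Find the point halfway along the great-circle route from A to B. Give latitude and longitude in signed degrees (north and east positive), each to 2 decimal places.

The central angle between A and B is δ = 2.5794 rad.
With f = 0.5, the slerp weights are sin((1−f)δ)/sin δ = 1.8023 and sin(fδ)/sin δ = 1.8023.
Weighted sum of the unit vectors: (1.8023)·(-0.6900,-0.6968,0.1958) + (1.8023)·(0.7767,0.5374,0.3285) = (0.1563, -0.2874, 0.9450).
Converting back: φ = atan2(z, √(x²+y²)) = 70.90°, λ = atan2(y, x) = -61.45°.

70.90°, -61.45°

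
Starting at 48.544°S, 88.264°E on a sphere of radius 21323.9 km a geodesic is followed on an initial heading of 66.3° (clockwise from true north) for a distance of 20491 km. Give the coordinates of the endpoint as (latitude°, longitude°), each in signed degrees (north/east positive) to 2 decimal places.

Angular distance δ = d/R = 20491/21323.9 = 0.96094 rad; initial bearing θ = 1.1572 rad.
sin φ₂ = sin φ₁ cos δ + cos φ₁ sin δ cos θ = (-0.7495)(0.5727) + (0.6620)(0.8197)(0.4019) = -0.2111, so φ₂ = -12.19°.
Δλ = atan2(sin θ sin δ cos φ₁, cos δ − sin φ₁ sin φ₂) = atan2(0.4969, 0.4145) = 50.166°.
λ₂ = 88.264° + 50.166° = 138.43°.

-12.19°, 138.43°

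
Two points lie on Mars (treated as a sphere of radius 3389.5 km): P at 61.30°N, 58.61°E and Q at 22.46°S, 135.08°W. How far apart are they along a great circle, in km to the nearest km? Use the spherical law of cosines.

8283 km

In radians: φ₁ = 1.0699, φ₂ = -0.3920, Δλ = 166.310° = 2.9027 rad.
cos c = sin φ₁ sin φ₂ + cos φ₁ cos φ₂ cos Δλ = (0.8771)(-0.3820) + (0.4802)(0.9241)(-0.9716) = -0.76629,
so c = arccos(-0.76629) = 2.44385 rad.
Distance = R·c = 3389.5 × 2.4438 ≈ 8283 km.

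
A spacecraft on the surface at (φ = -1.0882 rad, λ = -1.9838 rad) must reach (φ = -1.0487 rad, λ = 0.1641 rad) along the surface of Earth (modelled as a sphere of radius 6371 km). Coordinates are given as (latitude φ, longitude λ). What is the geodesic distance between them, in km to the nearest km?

In radians: φ₁ = -1.0882, φ₂ = -1.0487, Δλ = 123.066° = 2.1479 rad.
Haversine: a = sin²(Δφ/2) + cos φ₁ cos φ₂ sin²(Δλ/2) = 0.0004 + (0.4641)(0.4987)(0.7728) = 0.17924.
Central angle c = 2·arcsin(√a) = 0.87433 rad.
Distance = R·c = 6371 × 0.8743 ≈ 5570 km.

5570 km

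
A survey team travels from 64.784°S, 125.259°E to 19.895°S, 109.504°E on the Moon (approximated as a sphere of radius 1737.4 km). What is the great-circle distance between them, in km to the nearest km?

With latitudes φ₁ = -64.784°, φ₂ = -19.895° and longitude difference Δλ = -15.755°:
cos c = sin φ₁ sin φ₂ + cos φ₁ cos φ₂ cos Δλ = (-0.9047)(-0.3403) + (0.4260)(0.9403)(0.9624) = 0.69343,
so c = arccos(0.69343) = 0.80456 rad.
Distance = R·c = 1737.4 × 0.8046 ≈ 1398 km.

1398 km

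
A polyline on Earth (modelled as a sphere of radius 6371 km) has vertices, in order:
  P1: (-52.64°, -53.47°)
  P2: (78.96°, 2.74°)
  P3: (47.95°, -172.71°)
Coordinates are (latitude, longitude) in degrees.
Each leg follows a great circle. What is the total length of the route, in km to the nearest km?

Leg P1→P2: central angle 2.3681 rad, distance 15087.4 km.
Leg P2→P3: central angle 0.9261 rad, distance 5900.1 km.
Total: 15087.4 + 5900.1 ≈ 20988 km.

20988 km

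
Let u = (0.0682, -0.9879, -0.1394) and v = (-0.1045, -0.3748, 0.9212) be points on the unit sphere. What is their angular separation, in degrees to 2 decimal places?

76.42°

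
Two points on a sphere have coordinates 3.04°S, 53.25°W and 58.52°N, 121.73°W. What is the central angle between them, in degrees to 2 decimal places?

Let φ₁ = -0.0531 rad, φ₂ = 1.0214 rad, and Δλ = -1.1952 rad.
Haversine: a = sin²(Δφ/2) + cos φ₁ cos φ₂ sin²(Δλ/2) = 0.2619 + (0.9986)(0.5222)(0.3166) = 0.42697.
Central angle c = 2·arcsin(√a) = 1.42421 rad.
So the angular separation is 81.60°.

81.60°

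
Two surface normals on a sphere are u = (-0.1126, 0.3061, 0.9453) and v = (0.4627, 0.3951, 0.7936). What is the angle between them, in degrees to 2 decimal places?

u·v = 0.8190; |u| = 1.0000, |v| = 1.0000.
cos θ = (u·v)/(|u||v|) = 0.8190, so θ = 35.01°.

35.01°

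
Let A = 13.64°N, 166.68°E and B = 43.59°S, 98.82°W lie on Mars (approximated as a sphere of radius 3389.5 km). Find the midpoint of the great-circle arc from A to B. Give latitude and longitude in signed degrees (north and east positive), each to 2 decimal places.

-21.27°, -155.04°

Central angle δ = 1.7904 rad. Interpolating on the sphere with fraction f = 0.5:
P = [sin((1−f)δ)·A + sin(fδ)·B] / sin δ = 0.7995·A + 0.7995·B in Cartesian coordinates,
giving P = (-0.8449, -0.3932, -0.3627), i.e. latitude -21.27°, longitude -155.04°.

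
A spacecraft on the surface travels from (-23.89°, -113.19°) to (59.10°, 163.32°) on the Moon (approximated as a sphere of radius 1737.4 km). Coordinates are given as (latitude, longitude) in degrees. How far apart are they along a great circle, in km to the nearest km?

In radians: φ₁ = -0.4170, φ₂ = 1.0315, Δλ = -83.490° = -1.4572 rad.
cos c = sin φ₁ sin φ₂ + cos φ₁ cos φ₂ cos Δλ = (-0.4050)(0.8581) + (0.9143)(0.5135)(0.1134) = -0.29427,
so c = arccos(-0.29427) = 1.86948 rad.
Distance = R·c = 1737.4 × 1.8695 ≈ 3248 km.

3248 km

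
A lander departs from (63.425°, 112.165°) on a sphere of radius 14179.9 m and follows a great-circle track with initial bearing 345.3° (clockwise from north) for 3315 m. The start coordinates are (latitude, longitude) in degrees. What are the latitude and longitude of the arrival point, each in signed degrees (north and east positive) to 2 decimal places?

75.99°, 98.11°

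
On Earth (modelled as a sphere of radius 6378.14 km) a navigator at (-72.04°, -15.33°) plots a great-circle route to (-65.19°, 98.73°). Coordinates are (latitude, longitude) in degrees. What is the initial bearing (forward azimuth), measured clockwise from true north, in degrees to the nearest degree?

With φ₁ = -1.2573, φ₂ = -1.1378, Δλ = 1.9907 rad, the forward-azimuth formula gives
θ = atan2( sin Δλ cos φ₂ , cos φ₁ sin φ₂ − sin φ₁ cos φ₂ cos Δλ ) = atan2(0.3832, -0.4426) = 139.12°.
So the initial bearing is 139°.

139°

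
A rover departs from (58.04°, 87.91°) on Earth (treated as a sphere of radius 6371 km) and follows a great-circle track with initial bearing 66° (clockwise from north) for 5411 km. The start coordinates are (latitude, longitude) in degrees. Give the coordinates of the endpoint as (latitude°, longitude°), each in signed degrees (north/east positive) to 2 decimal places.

46.22°, 170.39°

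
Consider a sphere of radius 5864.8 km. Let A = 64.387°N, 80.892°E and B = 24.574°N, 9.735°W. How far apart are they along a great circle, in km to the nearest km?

With latitudes φ₁ = 64.387°, φ₂ = 24.574° and longitude difference Δλ = -90.627°:
cos c = sin φ₁ sin φ₂ + cos φ₁ cos φ₂ cos Δλ = (0.9017)(0.4159) + (0.4323)(0.9094)(-0.0109) = 0.37070,
so c = arccos(0.37070) = 1.19103 rad.
Distance = R·c = 5864.8 × 1.1910 ≈ 6985 km.

6985 km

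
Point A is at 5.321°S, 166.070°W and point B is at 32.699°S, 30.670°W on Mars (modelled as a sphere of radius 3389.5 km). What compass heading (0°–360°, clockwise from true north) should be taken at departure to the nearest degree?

Δλ = 135.400° = 2.3632 rad.
y = sin Δλ · cos φ₂ = (0.7022)(0.8415) = 0.5909
x = cos φ₁ sin φ₂ − sin φ₁ cos φ₂ cos Δλ = (0.9957)(-0.5402) − (-0.0927)(0.8415)(-0.7120) = -0.5935
θ = atan2(y, x) = 135.13°, so the bearing is 135°.

135°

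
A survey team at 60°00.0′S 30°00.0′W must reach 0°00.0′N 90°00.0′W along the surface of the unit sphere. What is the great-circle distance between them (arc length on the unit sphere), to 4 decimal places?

1.3181

In radians: φ₁ = -1.0472, φ₂ = 0.0000, Δλ = -60.000° = -1.0472 rad.
cos c = sin φ₁ sin φ₂ + cos φ₁ cos φ₂ cos Δλ = (-0.8660)(0.0000) + (0.5000)(1.0000)(0.5000) = 0.25000,
so c = arccos(0.25000) = 1.31812 rad.
On the unit sphere the arc length equals the central angle: 1.3181.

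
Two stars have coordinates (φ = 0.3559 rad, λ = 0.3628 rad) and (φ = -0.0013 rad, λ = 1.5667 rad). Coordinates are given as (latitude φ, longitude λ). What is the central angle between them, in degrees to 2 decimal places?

In radians: φ₁ = 0.3559, φ₂ = -0.0013, Δλ = 68.978° = 1.2039 rad.
cos c = sin φ₁ sin φ₂ + cos φ₁ cos φ₂ cos Δλ = (0.3484)(-0.0013) + (0.9373)(1.0000)(0.3587) = 0.33579,
so c = arccos(0.33579) = 1.22836 rad.
So the angular separation is 70.38°.

70.38°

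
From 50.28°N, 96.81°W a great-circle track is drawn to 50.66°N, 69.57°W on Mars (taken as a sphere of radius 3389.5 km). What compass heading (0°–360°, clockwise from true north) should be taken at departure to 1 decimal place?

Δλ = 27.240° = 0.4754 rad.
y = sin Δλ · cos φ₂ = (0.4577)(0.6339) = 0.2902
x = cos φ₁ sin φ₂ − sin φ₁ cos φ₂ cos Δλ = (0.6390)(0.7734) − (0.7692)(0.6339)(0.8891) = 0.0607
θ = atan2(y, x) = 78.18°, so the bearing is 78.2°.

78.2°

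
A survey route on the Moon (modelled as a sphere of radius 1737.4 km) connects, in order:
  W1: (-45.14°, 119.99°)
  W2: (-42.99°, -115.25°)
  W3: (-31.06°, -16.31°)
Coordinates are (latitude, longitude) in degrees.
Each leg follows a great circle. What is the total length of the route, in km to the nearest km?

4681 km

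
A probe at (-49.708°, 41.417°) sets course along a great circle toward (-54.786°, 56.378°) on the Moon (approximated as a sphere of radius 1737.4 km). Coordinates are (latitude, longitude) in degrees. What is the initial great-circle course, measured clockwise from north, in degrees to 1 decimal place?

124.8°

Δλ = 14.961° = 0.2611 rad.
y = sin Δλ · cos φ₂ = (0.2582)(0.5766) = 0.1489
x = cos φ₁ sin φ₂ − sin φ₁ cos φ₂ cos Δλ = (0.6467)(-0.8170) − (-0.7628)(0.5766)(0.9661) = -0.1034
θ = atan2(y, x) = 124.79°, so the bearing is 124.8°.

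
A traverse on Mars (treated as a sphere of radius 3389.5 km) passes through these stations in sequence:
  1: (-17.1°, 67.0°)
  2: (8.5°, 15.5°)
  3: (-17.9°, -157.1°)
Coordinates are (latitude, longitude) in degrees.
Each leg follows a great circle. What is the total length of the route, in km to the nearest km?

Leg 1→2: central angle 0.9944 rad, distance 3370.6 km.
Leg 2→3: central angle 2.9350 rad, distance 9948.1 km.
Total: 3370.6 + 9948.1 ≈ 13319 km.

13319 km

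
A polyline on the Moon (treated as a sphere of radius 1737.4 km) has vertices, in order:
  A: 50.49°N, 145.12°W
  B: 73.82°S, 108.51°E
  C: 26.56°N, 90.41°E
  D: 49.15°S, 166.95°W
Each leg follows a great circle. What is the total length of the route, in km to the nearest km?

10952 km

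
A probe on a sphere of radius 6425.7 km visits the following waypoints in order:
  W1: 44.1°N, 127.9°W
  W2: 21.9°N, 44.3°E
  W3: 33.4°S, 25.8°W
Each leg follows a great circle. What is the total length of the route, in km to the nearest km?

Leg W1→W2: central angle 1.9829 rad, distance 12741.8 km.
Leg W2→W3: central angle 1.5124 rad, distance 9718.4 km.
Total: 12741.8 + 9718.4 ≈ 22460 km.

22460 km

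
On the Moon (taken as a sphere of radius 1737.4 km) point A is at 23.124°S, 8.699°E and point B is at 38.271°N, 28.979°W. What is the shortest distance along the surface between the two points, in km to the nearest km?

Let φ₁ = -0.4036 rad, φ₂ = 0.6680 rad, and Δλ = -0.6576 rad.
cos c = sin φ₁ sin φ₂ + cos φ₁ cos φ₂ cos Δλ = (-0.3927)(0.6194) + (0.9197)(0.7851)(0.7915) = 0.32820,
so c = arccos(0.32820) = 1.23640 rad.
Distance = R·c = 1737.4 × 1.2364 ≈ 2148 km.

2148 km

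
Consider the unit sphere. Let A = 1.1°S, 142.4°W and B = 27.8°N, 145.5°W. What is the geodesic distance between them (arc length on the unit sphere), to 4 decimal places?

0.5071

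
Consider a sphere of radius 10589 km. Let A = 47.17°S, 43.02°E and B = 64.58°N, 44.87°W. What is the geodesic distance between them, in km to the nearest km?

24148 km

With latitudes φ₁ = -47.170°, φ₂ = 64.580° and longitude difference Δλ = -87.890°:
cos c = sin φ₁ sin φ₂ + cos φ₁ cos φ₂ cos Δλ = (-0.7334)(0.9032) + (0.6798)(0.4293)(0.0368) = -0.65163,
so c = arccos(-0.65163) = 2.28053 rad.
Distance = R·c = 10589 × 2.2805 ≈ 24148 km.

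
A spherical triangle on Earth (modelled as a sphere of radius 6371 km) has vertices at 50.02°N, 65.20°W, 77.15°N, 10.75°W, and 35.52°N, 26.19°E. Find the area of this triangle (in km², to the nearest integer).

Side lengths (central angles): a = 0.7797, b = 1.1235, c = 0.5914 rad; semiperimeter s = 1.2473.
By l'Huilier's theorem, tan(E/4) = √[tan(s/2) tan((s−a)/2) tan((s−b)/2) tan((s−c)/2)], giving spherical excess E = 0.2402 rad.
Area = E·R² = 0.2402 × (6371)² ≈ 9747609 km².

9747609 km²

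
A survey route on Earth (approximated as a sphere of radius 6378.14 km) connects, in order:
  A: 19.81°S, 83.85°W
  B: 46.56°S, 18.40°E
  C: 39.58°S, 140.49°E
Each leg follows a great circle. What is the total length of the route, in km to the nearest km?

18181 km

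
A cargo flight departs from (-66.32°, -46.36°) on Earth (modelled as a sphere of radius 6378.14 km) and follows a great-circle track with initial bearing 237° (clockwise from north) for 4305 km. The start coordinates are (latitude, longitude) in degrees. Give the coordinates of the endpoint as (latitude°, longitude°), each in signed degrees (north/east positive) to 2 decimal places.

Angular distance δ = d/R = 4305/6378.14 = 0.67496 rad; initial bearing θ = 4.1364 rad.
sin φ₂ = sin φ₁ cos δ + cos φ₁ sin δ cos θ = (-0.9158)(0.7807) + (0.4016)(0.6249)(-0.5446) = -0.8517, so φ₂ = -58.39°.
Δλ = atan2(sin θ sin δ cos φ₁, cos δ − sin φ₁ sin φ₂) = atan2(-0.2105, 0.0008) = -89.793°.
λ₂ = -46.360° − 89.793° = -136.15°.

-58.39°, -136.15°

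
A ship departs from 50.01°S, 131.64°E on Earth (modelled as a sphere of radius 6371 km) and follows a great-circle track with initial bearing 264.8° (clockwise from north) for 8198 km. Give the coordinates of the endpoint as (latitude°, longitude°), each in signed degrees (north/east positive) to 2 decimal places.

Angular distance δ = d/R = 8198/6371 = 1.28677 rad; initial bearing θ = 4.6216 rad.
sin φ₂ = sin φ₁ cos δ + cos φ₁ sin δ cos θ = (-0.7662)(0.2802) + (0.6427)(0.9599)(-0.0906) = -0.2706, so φ₂ = -15.70°.
Δλ = atan2(sin θ sin δ cos φ₁, cos δ − sin φ₁ sin φ₂) = atan2(-0.6144, 0.0729) = -83.233°.
λ₂ = 131.640° − 83.233° = 48.41°.

-15.70°, 48.41°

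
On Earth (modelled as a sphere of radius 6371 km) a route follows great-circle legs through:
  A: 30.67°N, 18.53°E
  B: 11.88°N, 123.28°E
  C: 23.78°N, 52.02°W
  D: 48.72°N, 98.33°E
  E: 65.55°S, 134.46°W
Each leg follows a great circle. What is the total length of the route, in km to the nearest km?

54625 km

Leg A→B: central angle 1.6803 rad, distance 10705.2 km.
Leg B→C: central angle 2.5141 rad, distance 16017.1 km.
Leg C→D: central angle 1.7943 rad, distance 11431.5 km.
Leg D→E: central angle 2.5853 rad, distance 16471.2 km.
Total: 10705.2 + 16017.1 + 11431.5 + 16471.2 ≈ 54625 km.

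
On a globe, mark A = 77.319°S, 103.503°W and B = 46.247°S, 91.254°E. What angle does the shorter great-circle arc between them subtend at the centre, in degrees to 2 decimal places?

56.09°

In radians: φ₁ = -1.3495, φ₂ = -0.8072, Δλ = -165.243° = -2.8840 rad.
Haversine: a = sin²(Δφ/2) + cos φ₁ cos φ₂ sin²(Δλ/2) = 0.0717 + (0.2195)(0.6916)(0.9835) = 0.22105.
Central angle c = 2·arcsin(√a) = 0.97894 rad.
So the angular separation is 56.09°.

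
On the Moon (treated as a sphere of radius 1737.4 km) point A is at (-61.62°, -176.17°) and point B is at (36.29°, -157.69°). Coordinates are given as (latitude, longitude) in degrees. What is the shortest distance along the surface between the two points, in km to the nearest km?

With latitudes φ₁ = -61.620°, φ₂ = 36.290° and longitude difference Δλ = 18.480°:
cos c = sin φ₁ sin φ₂ + cos φ₁ cos φ₂ cos Δλ = (-0.8798)(0.5919) + (0.4753)(0.8060)(0.9484) = -0.15737,
so c = arccos(-0.15737) = 1.72883 rad.
Distance = R·c = 1737.4 × 1.7288 ≈ 3004 km.

3004 km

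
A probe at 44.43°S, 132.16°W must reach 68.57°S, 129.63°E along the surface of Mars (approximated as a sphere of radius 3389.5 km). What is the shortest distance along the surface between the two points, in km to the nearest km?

3082 km

Let φ₁ = -0.7754 rad, φ₂ = -1.1968 rad, and Δλ = -1.7141 rad.
cos c = sin φ₁ sin φ₂ + cos φ₁ cos φ₂ cos Δλ = (-0.7000)(-0.9309) + (0.7141)(0.3654)(-0.1428) = 0.61438,
so c = arccos(0.61438) = 0.90919 rad.
Distance = R·c = 3389.5 × 0.9092 ≈ 3082 km.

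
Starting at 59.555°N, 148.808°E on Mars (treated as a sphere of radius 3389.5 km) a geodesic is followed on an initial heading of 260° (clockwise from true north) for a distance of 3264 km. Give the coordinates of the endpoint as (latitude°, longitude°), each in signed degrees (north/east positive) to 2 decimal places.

Angular distance δ = d/R = 3264/3389.5 = 0.96297 rad; initial bearing θ = 4.5379 rad.
sin φ₂ = sin φ₁ cos δ + cos φ₁ sin δ cos θ = (0.8621)(0.5711) + (0.5067)(0.8209)(-0.1736) = 0.4201, so φ₂ = 24.84°.
Δλ = atan2(sin θ sin δ cos φ₁, cos δ − sin φ₁ sin φ₂) = atan2(-0.4096, 0.2089) = -62.980°.
λ₂ = 148.808° − 62.980° = 85.83°.

24.84°, 85.83°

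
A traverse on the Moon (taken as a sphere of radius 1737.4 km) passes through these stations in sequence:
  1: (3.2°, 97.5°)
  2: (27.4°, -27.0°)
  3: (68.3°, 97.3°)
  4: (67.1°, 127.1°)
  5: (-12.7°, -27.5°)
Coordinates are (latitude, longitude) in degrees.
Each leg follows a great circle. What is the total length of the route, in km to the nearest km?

Leg 1→2: central angle 2.0673 rad, distance 3591.8 km.
Leg 2→3: central angle 1.3258 rad, distance 2303.4 km.
Leg 3→4: central angle 0.1965 rad, distance 341.4 km.
Leg 4→5: central angle 2.1477 rad, distance 3731.4 km.
Total: 3591.8 + 2303.4 + 341.4 + 3731.4 ≈ 9968 km.

9968 km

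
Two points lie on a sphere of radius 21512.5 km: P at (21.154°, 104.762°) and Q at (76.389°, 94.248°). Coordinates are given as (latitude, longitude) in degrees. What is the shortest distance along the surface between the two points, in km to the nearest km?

20835 km

With latitudes φ₁ = 21.154°, φ₂ = 76.389° and longitude difference Δλ = -10.514°:
cos c = sin φ₁ sin φ₂ + cos φ₁ cos φ₂ cos Δλ = (0.3609)(0.9719) + (0.9326)(0.2353)(0.9832) = 0.56653,
so c = arccos(0.56653) = 0.96851 rad.
Distance = R·c = 21512.5 × 0.9685 ≈ 20835 km.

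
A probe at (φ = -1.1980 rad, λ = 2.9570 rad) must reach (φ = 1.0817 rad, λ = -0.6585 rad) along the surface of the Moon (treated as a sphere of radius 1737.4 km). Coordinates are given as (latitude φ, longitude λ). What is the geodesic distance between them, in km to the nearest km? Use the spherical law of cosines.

5064 km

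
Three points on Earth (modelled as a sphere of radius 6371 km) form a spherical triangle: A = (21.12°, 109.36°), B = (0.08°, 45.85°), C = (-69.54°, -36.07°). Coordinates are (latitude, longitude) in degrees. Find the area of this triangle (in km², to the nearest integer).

53082431 km²

Side lengths (central angles): a = 1.5230, b = 2.2219, c = 1.1411 rad; semiperimeter s = 2.4430.
By l'Huilier's theorem, tan(E/4) = √[tan(s/2) tan((s−a)/2) tan((s−b)/2) tan((s−c)/2)], giving spherical excess E = 1.3078 rad.
Area = E·R² = 1.3078 × (6371)² ≈ 53082431 km².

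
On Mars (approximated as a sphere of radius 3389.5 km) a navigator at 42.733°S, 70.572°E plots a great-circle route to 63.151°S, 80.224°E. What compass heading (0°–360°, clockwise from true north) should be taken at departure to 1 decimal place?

167.9°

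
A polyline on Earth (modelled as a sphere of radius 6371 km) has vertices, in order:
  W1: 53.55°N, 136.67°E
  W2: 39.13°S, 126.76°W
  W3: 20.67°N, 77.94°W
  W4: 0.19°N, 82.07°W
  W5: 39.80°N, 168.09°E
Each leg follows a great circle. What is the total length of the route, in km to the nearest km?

Leg W1→W2: central angle 2.1656 rad, distance 13797.1 km.
Leg W2→W3: central angle 1.3128 rad, distance 8364.1 km.
Leg W3→W4: central angle 0.3643 rad, distance 2321.1 km.
Leg W4→W5: central angle 1.8324 rad, distance 11674.2 km.
Total: 13797.1 + 8364.1 + 2321.1 + 11674.2 ≈ 36157 km.

36157 km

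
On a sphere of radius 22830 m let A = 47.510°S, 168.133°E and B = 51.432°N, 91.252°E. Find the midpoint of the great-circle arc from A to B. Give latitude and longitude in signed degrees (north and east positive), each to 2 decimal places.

Central angle δ = 2.0726 rad. Interpolating on the sphere with fraction f = 0.5:
P = [sin((1−f)δ)·A + sin(fδ)·B] / sin δ = 0.9815·A + 0.9815·B in Cartesian coordinates,
giving P = (-0.6622, 0.7481, 0.0437), i.e. latitude 2.50°, longitude 131.51°.

2.50°, 131.51°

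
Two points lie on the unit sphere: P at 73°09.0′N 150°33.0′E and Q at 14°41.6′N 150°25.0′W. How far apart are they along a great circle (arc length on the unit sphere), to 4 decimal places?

Let φ₁ = 1.2767 rad, φ₂ = 0.2564 rad, and Δλ = 1.0303 rad.
cos c = sin φ₁ sin φ₂ + cos φ₁ cos φ₂ cos Δλ = (0.9571)(0.2536) + (0.2899)(0.9673)(0.5145) = 0.38703,
so c = arccos(0.38703) = 1.17339 rad.
On the unit sphere the arc length equals the central angle: 1.1734.

1.1734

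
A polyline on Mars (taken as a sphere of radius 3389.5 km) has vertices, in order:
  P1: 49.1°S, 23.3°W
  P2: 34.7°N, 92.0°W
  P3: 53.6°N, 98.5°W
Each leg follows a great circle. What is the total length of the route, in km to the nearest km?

Leg P1→P2: central angle 1.8078 rad, distance 6127.4 km.
Leg P2→P3: central angle 0.3394 rad, distance 1150.5 km.
Total: 6127.4 + 1150.5 ≈ 7278 km.

7278 km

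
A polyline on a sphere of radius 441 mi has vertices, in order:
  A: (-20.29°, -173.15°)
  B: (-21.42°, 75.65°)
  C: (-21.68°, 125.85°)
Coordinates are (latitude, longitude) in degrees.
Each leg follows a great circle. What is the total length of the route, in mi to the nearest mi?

Leg A→B: central angle 1.7611 rad, distance 776.6 mi.
Leg B→C: central angle 0.8112 rad, distance 357.7 mi.
Total: 776.6 + 357.7 ≈ 1134 mi.

1134 mi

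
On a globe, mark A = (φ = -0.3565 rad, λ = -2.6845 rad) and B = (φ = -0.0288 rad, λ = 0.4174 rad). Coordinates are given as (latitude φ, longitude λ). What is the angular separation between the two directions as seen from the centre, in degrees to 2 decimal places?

157.81°

With latitudes φ₁ = -20.426°, φ₂ = -1.650° and longitude difference Δλ = 177.726°:
Haversine: a = sin²(Δφ/2) + cos φ₁ cos φ₂ sin²(Δλ/2) = 0.0266 + (0.9371)(0.9996)(0.9996) = 0.96297.
Central angle c = 2·arcsin(√a) = 2.75433 rad.
So the angular separation is 157.81°.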